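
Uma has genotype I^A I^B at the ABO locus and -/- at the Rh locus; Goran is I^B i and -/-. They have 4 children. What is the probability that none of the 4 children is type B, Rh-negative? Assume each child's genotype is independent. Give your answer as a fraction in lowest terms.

1/16

ABO cross I^A I^B × I^B i → 1/4 A, 1/2 B, 1/4 AB.
Rh cross -/- × -/- → 1 Rh-; so P(type B, Rh-negative) = 1/2 × 1 = 1/2 per child.
P(not type B, Rh-negative) = 1/2 for one child; (1/2)^4 = 1/16.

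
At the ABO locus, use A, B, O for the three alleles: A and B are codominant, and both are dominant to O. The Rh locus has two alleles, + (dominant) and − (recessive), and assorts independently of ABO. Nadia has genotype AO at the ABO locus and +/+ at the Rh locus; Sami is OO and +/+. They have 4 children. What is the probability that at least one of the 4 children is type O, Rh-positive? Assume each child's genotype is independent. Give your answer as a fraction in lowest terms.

15/16

ABO cross AO × OO → 1/2 O, 1/2 A.
Rh cross +/+ × +/+ → 1 Rh+; so P(type O, Rh-positive) = 1/2 × 1 = 1/2 per child.
P(none) = (1/2)^4 = 1/16; P(at least one) = 1 − 1/16 = 15/16.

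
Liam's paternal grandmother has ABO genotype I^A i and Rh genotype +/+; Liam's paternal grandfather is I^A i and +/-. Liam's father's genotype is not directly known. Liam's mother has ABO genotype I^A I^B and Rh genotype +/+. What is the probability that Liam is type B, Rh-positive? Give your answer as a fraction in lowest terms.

1/4

Liam's father's ABO genotype from I^A i × I^A i: 1/4 I^A I^A, 1/2 I^A i, 1/4 i i.
Crossing each possibility with the mother I^A I^B and summing P(type B): 1/4·0 + 1/2·1/4 + 1/4·1/2 = 1/4.
Similarly for Rh via the father's Rh distribution: P(Rh+) = 1.
Independent loci: 1/4 × 1 = 1/4.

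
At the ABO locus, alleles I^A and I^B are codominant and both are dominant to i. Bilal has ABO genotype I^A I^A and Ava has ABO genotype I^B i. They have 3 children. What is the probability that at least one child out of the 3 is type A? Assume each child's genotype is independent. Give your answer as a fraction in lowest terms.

7/8

ABO cross I^A I^A × I^B i → 1/2 A, 1/2 AB.
So P(type A) = 1/2 per child.
P(none) = (1/2)^3 = 1/8; P(at least one) = 1 − 1/8 = 7/8.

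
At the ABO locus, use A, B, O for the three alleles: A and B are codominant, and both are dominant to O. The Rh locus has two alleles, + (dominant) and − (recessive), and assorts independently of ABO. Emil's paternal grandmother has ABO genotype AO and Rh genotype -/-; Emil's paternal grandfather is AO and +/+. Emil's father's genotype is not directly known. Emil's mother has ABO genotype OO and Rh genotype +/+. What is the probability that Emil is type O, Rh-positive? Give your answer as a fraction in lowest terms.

Emil's father's ABO genotype from AO × AO: 1/4 AA, 1/2 AO, 1/4 OO.
Crossing each possibility with the mother OO and summing P(type O): 1/4·0 + 1/2·1/2 + 1/4·1 = 1/2.
Similarly for Rh via the father's Rh distribution: P(Rh+) = 1.
Independent loci: 1/2 × 1 = 1/2.

1/2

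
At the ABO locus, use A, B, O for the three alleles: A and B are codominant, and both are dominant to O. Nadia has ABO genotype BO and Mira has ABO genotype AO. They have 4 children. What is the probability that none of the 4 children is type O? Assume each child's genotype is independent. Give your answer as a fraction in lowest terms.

ABO cross BO × AO → 1/4 O, 1/4 A, 1/4 B, 1/4 AB.
So P(type O) = 1/4 per child.
P(not type O) = 3/4 for one child; (3/4)^4 = 81/256.

81/256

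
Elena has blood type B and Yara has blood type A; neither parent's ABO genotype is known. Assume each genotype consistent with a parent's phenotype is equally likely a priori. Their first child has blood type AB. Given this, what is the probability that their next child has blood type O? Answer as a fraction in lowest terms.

1/36

Possible genotypes: Elena ∈ {BB, BO}; Yara ∈ {AA, AO}.
Weight each parental genotype pair by prior × P(type-AB child):
  BB × AA: posterior weight 4/9; P(next child type O) = 0.
  BB × AO: posterior weight 2/9; P(next child type O) = 0.
  BO × AA: posterior weight 2/9; P(next child type O) = 0.
  BO × AO: posterior weight 1/9; P(next child type O) = 1/4.
Weighted sum = 1/36.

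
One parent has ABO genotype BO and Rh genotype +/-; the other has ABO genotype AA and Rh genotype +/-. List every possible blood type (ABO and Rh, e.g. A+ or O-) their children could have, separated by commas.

Gametes from BO × AA give offspring ABO genotypes AB, AO, i.e. phenotypes A, AB.
Rh cross +/- × +/- → phenotypes Rh+, Rh-.
Combining independently: A+, A-, AB+, AB-.

A+, A-, AB+, AB-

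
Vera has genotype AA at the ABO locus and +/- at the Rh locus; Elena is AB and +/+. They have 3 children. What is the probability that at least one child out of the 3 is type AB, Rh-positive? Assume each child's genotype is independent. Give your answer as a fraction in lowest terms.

ABO cross AA × AB → 1/2 A, 1/2 AB.
Rh cross +/- × +/+ → 1 Rh+; so P(type AB, Rh-positive) = 1/2 × 1 = 1/2 per child.
P(none) = (1/2)^3 = 1/8; P(at least one) = 1 − 1/8 = 7/8.

7/8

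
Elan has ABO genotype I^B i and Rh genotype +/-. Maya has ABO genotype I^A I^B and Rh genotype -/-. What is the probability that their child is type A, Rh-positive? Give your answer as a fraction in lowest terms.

1/8

ABO cross I^B i × I^A I^B → offspring phenotypes: 1/4 A, 1/2 B, 1/4 AB.
Rh cross +/- × -/- → 1/2 Rh+, 1/2 Rh-.
Independent loci: P(type A, Rh-positive) = 1/4 × 1/2 = 1/8.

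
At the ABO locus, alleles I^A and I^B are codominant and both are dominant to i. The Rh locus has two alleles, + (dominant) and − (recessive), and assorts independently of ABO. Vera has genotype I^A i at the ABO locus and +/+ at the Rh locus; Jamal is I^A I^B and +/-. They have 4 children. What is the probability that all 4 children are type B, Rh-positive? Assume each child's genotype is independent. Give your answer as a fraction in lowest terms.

ABO cross I^A i × I^A I^B → 1/2 A, 1/4 B, 1/4 AB.
Rh cross +/+ × +/- → 1 Rh+; so P(type B, Rh-positive) = 1/4 × 1 = 1/4 per child.
All 4 independent: (1/4)^4 = 1/256.

1/256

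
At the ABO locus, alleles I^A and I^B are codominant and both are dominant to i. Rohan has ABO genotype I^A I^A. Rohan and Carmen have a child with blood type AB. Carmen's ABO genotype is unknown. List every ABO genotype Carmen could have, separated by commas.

For each candidate genotype of Carmen, check whether crossing it with I^A I^A can produce every observed child phenotype.
  I^A I^A → possible child types {A} ✗
  I^A I^B → possible child types {A, AB} ✓
  I^A i → possible child types {A} ✗
  I^B I^B → possible child types {AB} ✓
  I^B i → possible child types {A, AB} ✓
  i i → possible child types {A} ✗

I^A I^B, I^B I^B, I^B i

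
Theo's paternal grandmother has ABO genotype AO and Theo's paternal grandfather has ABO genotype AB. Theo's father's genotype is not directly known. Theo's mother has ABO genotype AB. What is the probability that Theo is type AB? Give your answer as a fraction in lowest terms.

Theo's father's ABO genotype from AO × AB: 1/4 AA, 1/4 AB, 1/4 AO, 1/4 BO.
Crossing each possibility with the mother AB and summing P(type AB): 1/4·1/2 + 1/4·1/2 + 1/4·1/4 + 1/4·1/4 = 3/8.

3/8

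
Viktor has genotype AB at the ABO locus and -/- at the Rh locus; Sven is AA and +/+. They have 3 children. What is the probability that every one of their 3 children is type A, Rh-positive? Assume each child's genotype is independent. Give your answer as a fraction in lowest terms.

1/8

ABO cross AB × AA → 1/2 A, 1/2 AB.
Rh cross -/- × +/+ → 1 Rh+; so P(type A, Rh-positive) = 1/2 × 1 = 1/2 per child.
All 3 independent: (1/2)^3 = 1/8.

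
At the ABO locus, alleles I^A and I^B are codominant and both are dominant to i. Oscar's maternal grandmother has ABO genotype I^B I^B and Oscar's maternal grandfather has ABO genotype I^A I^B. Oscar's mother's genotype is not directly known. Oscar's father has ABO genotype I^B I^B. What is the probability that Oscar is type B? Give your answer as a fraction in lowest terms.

3/4

Oscar's mother's ABO genotype from I^B I^B × I^A I^B: 1/2 I^A I^B, 1/2 I^B I^B.
Crossing each possibility with the father I^B I^B and summing P(type B): 1/2·1/2 + 1/2·1 = 3/4.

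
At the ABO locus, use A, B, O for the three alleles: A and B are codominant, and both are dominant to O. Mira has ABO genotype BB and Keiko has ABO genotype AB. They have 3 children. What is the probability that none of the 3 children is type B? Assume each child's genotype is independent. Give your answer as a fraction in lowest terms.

1/8

ABO cross BB × AB → 1/2 B, 1/2 AB.
So P(type B) = 1/2 per child.
P(not type B) = 1/2 for one child; (1/2)^3 = 1/8.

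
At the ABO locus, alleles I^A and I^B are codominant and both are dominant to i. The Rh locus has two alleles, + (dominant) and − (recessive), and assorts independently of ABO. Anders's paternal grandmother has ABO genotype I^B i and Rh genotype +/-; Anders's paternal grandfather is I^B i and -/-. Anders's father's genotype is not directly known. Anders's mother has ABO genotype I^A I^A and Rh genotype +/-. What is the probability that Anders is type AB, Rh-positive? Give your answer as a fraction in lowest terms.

5/16

Anders's father's ABO genotype from I^B i × I^B i: 1/4 I^B I^B, 1/2 I^B i, 1/4 i i.
Crossing each possibility with the mother I^A I^A and summing P(type AB): 1/4·1 + 1/2·1/2 + 1/4·0 = 1/2.
Similarly for Rh via the father's Rh distribution: P(Rh+) = 5/8.
Independent loci: 1/2 × 5/8 = 5/16.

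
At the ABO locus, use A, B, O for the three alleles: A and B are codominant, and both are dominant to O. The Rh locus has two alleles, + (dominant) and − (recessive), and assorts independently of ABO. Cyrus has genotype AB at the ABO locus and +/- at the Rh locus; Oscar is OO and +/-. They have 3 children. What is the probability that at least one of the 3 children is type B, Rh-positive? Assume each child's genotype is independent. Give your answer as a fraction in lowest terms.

387/512

ABO cross AB × OO → 1/2 A, 1/2 B.
Rh cross +/- × +/- → 3/4 Rh+, 1/4 Rh-; so P(type B, Rh-positive) = 1/2 × 3/4 = 3/8 per child.
P(none) = (5/8)^3 = 125/512; P(at least one) = 1 − 125/512 = 387/512.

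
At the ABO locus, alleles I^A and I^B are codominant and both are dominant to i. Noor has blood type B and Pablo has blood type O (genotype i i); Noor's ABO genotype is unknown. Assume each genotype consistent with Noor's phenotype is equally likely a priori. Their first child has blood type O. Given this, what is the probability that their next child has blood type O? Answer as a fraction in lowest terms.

1/2

Possible genotypes: Noor ∈ {I^B I^B, I^B i}; Pablo ∈ {i i}.
Weight each parental genotype pair by prior × P(type-O child):
  I^B i × i i: posterior weight 1; P(next child type O) = 1/2.
Weighted sum = 1/2.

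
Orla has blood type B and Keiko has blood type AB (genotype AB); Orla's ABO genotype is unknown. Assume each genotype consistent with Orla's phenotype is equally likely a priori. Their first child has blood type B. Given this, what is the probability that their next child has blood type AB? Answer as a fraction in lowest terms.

3/8

Possible genotypes: Orla ∈ {BB, BO}; Keiko ∈ {AB}.
Weight each parental genotype pair by prior × P(type-B child):
  BB × AB: posterior weight 1/2; P(next child type AB) = 1/2.
  BO × AB: posterior weight 1/2; P(next child type AB) = 1/4.
Weighted sum = 3/8.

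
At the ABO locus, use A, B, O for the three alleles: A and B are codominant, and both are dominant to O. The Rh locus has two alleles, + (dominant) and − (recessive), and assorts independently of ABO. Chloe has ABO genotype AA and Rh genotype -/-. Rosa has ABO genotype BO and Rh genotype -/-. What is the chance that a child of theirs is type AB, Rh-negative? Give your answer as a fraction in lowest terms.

1/2

ABO cross AA × BO → offspring phenotypes: 1/2 A, 1/2 AB.
Rh cross -/- × -/- → 1 Rh-.
Independent loci: P(type AB, Rh-negative) = 1/2 × 1 = 1/2.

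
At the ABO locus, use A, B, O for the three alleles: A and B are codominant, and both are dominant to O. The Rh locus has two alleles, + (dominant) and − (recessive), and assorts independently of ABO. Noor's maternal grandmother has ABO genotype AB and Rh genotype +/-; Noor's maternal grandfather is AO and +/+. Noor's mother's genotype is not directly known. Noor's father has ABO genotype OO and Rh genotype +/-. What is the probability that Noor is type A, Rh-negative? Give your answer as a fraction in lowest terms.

1/16

Noor's mother's ABO genotype from AB × AO: 1/4 AA, 1/4 AB, 1/4 AO, 1/4 BO.
Crossing each possibility with the father OO and summing P(type A): 1/4·1 + 1/4·1/2 + 1/4·1/2 + 1/4·0 = 1/2.
Similarly for Rh via the mother's Rh distribution: P(Rh-) = 1/8.
Independent loci: 1/2 × 1/8 = 1/16.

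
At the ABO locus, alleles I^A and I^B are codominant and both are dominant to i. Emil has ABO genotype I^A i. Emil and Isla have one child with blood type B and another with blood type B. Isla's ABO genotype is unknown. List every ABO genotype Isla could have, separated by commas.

For each candidate genotype of Isla, check whether crossing it with I^A i can produce every observed child phenotype.
  I^A I^A → possible child types {A} ✗
  I^A I^B → possible child types {A, B, AB} ✓
  I^A i → possible child types {O, A} ✗
  I^B I^B → possible child types {B, AB} ✓
  I^B i → possible child types {O, A, B, AB} ✓
  i i → possible child types {O, A} ✗

I^A I^B, I^B I^B, I^B i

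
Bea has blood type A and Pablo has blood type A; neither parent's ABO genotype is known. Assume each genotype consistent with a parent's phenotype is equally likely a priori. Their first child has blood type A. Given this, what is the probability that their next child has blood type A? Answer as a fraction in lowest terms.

19/20

Possible genotypes: Bea ∈ {I^A I^A, I^A i}; Pablo ∈ {I^A I^A, I^A i}.
Weight each parental genotype pair by prior × P(type-A child):
  I^A I^A × I^A I^A: posterior weight 4/15; P(next child type A) = 1.
  I^A I^A × I^A i: posterior weight 4/15; P(next child type A) = 1.
  I^A i × I^A I^A: posterior weight 4/15; P(next child type A) = 1.
  I^A i × I^A i: posterior weight 1/5; P(next child type A) = 3/4.
Weighted sum = 19/20.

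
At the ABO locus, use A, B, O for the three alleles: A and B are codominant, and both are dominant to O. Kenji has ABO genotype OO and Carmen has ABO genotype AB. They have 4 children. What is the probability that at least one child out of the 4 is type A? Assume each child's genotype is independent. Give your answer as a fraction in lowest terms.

ABO cross OO × AB → 1/2 A, 1/2 B.
So P(type A) = 1/2 per child.
P(none) = (1/2)^4 = 1/16; P(at least one) = 1 − 1/16 = 15/16.

15/16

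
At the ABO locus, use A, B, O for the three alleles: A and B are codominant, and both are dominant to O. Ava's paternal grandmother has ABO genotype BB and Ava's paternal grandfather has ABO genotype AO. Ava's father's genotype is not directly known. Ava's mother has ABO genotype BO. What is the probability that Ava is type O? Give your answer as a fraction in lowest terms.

1/8

Ava's father's ABO genotype from BB × AO: 1/2 AB, 1/2 BO.
Crossing each possibility with the mother BO and summing P(type O): 1/2·0 + 1/2·1/4 = 1/8.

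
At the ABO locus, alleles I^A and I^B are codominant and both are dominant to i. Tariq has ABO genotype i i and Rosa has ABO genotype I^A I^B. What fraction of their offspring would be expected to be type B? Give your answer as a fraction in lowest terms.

ABO cross i i × I^A I^B → offspring phenotypes: 1/2 A, 1/2 B.
So P(type B) = 1/2.

1/2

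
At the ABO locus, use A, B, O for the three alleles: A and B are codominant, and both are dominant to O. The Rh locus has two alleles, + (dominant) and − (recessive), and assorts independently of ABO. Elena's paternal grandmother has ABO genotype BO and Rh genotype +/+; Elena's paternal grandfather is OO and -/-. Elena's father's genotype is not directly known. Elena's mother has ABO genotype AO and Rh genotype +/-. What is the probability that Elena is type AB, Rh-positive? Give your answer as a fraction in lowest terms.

Elena's father's ABO genotype from BO × OO: 1/2 BO, 1/2 OO.
Crossing each possibility with the mother AO and summing P(type AB): 1/2·1/4 + 1/2·0 = 1/8.
Similarly for Rh via the father's Rh distribution: P(Rh+) = 3/4.
Independent loci: 1/8 × 3/4 = 3/32.

3/32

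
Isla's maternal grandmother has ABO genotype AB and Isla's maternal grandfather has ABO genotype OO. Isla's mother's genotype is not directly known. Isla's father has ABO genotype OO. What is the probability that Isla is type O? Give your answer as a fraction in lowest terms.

1/2

Isla's mother's ABO genotype from AB × OO: 1/2 AO, 1/2 BO.
Crossing each possibility with the father OO and summing P(type O): 1/2·1/2 + 1/2·1/2 = 1/2.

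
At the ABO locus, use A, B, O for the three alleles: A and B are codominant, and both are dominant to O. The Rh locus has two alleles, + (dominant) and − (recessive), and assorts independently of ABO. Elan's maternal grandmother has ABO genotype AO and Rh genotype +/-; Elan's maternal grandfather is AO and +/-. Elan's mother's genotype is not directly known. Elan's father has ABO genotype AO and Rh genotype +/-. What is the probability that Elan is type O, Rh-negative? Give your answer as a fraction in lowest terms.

Elan's mother's ABO genotype from AO × AO: 1/4 AA, 1/2 AO, 1/4 OO.
Crossing each possibility with the father AO and summing P(type O): 1/4·0 + 1/2·1/4 + 1/4·1/2 = 1/4.
Similarly for Rh via the mother's Rh distribution: P(Rh-) = 1/4.
Independent loci: 1/4 × 1/4 = 1/16.

1/16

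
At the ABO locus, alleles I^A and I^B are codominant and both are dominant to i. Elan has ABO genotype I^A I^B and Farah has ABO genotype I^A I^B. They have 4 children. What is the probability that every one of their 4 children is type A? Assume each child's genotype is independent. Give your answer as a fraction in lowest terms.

1/256

ABO cross I^A I^B × I^A I^B → 1/4 A, 1/4 B, 1/2 AB.
So P(type A) = 1/4 per child.
All 4 independent: (1/4)^4 = 1/256.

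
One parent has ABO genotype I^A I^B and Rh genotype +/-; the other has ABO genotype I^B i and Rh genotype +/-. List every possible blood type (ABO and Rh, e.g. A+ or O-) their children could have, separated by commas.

A+, A-, B+, B-, AB+, AB-

Gametes from I^A I^B × I^B i give offspring ABO genotypes I^A I^B, I^A i, I^B I^B, I^B i, i.e. phenotypes A, B, AB.
Rh cross +/- × +/- → phenotypes Rh+, Rh-.
Combining independently: A+, A-, B+, B-, AB+, AB-.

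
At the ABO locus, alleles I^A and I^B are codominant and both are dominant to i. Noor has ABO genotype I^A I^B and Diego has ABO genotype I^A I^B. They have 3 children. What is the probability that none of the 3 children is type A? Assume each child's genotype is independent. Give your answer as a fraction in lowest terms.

27/64

ABO cross I^A I^B × I^A I^B → 1/4 A, 1/4 B, 1/2 AB.
So P(type A) = 1/4 per child.
P(not type A) = 3/4 for one child; (3/4)^3 = 27/64.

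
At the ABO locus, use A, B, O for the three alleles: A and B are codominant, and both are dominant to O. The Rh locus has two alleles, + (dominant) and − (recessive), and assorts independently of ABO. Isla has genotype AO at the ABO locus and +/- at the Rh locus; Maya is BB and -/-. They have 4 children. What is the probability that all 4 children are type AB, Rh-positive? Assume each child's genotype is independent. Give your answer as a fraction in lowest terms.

ABO cross AO × BB → 1/2 B, 1/2 AB.
Rh cross +/- × -/- → 1/2 Rh+, 1/2 Rh-; so P(type AB, Rh-positive) = 1/2 × 1/2 = 1/4 per child.
All 4 independent: (1/4)^4 = 1/256.

1/256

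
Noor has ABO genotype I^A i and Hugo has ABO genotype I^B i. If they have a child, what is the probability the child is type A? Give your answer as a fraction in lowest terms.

1/4

ABO cross I^A i × I^B i → offspring phenotypes: 1/4 O, 1/4 A, 1/4 B, 1/4 AB.
So P(type A) = 1/4.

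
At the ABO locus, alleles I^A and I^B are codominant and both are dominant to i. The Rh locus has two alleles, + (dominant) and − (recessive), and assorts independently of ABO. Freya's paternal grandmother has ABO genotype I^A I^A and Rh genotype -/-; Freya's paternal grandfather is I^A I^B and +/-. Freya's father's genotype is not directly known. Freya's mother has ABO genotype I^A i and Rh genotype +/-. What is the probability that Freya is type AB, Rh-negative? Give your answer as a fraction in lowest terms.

3/64

Freya's father's ABO genotype from I^A I^A × I^A I^B: 1/2 I^A I^A, 1/2 I^A I^B.
Crossing each possibility with the mother I^A i and summing P(type AB): 1/2·0 + 1/2·1/4 = 1/8.
Similarly for Rh via the father's Rh distribution: P(Rh-) = 3/8.
Independent loci: 1/8 × 3/8 = 3/64.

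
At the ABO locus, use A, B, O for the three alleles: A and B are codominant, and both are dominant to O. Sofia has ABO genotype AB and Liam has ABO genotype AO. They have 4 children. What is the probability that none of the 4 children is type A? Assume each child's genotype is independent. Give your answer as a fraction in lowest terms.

1/16

ABO cross AB × AO → 1/2 A, 1/4 B, 1/4 AB.
So P(type A) = 1/2 per child.
P(not type A) = 1/2 for one child; (1/2)^4 = 1/16.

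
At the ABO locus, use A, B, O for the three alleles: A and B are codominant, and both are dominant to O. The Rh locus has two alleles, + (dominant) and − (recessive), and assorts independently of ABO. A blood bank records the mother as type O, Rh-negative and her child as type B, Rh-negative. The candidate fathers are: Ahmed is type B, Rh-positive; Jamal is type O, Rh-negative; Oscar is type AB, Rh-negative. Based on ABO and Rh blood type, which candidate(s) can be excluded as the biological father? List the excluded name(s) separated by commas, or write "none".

Jamal

A candidate is excluded only if no genotype consistent with his phenotype could produce a type B, Rh-negative child with a type O, Rh-negative mother.
Jamal (type O, Rh-): no genotype consistent with that phenotype can produce a type-B Rh- child with a type-O mother.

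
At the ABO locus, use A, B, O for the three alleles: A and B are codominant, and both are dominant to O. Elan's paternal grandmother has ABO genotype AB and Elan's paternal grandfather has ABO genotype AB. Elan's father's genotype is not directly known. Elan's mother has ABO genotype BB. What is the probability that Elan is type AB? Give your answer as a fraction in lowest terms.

1/2

Elan's father's ABO genotype from AB × AB: 1/4 AA, 1/2 AB, 1/4 BB.
Crossing each possibility with the mother BB and summing P(type AB): 1/4·1 + 1/2·1/2 + 1/4·0 = 1/2.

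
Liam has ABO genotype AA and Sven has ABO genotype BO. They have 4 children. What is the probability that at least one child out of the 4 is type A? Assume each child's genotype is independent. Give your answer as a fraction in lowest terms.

ABO cross AA × BO → 1/2 A, 1/2 AB.
So P(type A) = 1/2 per child.
P(none) = (1/2)^4 = 1/16; P(at least one) = 1 − 1/16 = 15/16.

15/16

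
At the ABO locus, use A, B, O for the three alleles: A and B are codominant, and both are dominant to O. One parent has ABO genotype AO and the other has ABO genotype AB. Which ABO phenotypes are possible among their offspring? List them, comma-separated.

A, B, AB

Gametes from AO × AB give offspring ABO genotypes AA, AB, AO, BO, i.e. phenotypes A, B, AB.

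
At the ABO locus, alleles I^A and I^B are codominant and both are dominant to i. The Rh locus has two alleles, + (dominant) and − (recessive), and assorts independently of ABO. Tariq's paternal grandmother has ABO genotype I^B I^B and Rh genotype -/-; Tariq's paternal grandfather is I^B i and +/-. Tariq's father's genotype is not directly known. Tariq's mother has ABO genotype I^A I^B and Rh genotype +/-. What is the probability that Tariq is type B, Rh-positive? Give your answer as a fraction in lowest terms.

5/16

Tariq's father's ABO genotype from I^B I^B × I^B i: 1/2 I^B I^B, 1/2 I^B i.
Crossing each possibility with the mother I^A I^B and summing P(type B): 1/2·1/2 + 1/2·1/2 = 1/2.
Similarly for Rh via the father's Rh distribution: P(Rh+) = 5/8.
Independent loci: 1/2 × 5/8 = 5/16.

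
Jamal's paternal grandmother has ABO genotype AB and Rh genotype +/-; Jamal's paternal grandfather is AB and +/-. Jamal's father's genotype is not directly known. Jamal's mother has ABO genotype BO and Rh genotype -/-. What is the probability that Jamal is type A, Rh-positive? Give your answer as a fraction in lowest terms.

Jamal's father's ABO genotype from AB × AB: 1/4 AA, 1/2 AB, 1/4 BB.
Crossing each possibility with the mother BO and summing P(type A): 1/4·1/2 + 1/2·1/4 + 1/4·0 = 1/4.
Similarly for Rh via the father's Rh distribution: P(Rh+) = 1/2.
Independent loci: 1/4 × 1/2 = 1/8.

1/8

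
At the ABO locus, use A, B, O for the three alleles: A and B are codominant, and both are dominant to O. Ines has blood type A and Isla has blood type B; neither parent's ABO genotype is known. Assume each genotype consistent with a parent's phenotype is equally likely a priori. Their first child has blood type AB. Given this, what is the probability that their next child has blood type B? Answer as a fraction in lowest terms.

5/36

Possible genotypes: Ines ∈ {AA, AO}; Isla ∈ {BB, BO}.
Weight each parental genotype pair by prior × P(type-AB child):
  AA × BB: posterior weight 4/9; P(next child type B) = 0.
  AA × BO: posterior weight 2/9; P(next child type B) = 0.
  AO × BB: posterior weight 2/9; P(next child type B) = 1/2.
  AO × BO: posterior weight 1/9; P(next child type B) = 1/4.
Weighted sum = 5/36.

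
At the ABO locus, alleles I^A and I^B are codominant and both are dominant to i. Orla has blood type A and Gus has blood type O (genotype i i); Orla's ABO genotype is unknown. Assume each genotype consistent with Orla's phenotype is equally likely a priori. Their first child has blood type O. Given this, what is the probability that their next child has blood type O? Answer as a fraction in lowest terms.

Possible genotypes: Orla ∈ {I^A I^A, I^A i}; Gus ∈ {i i}.
Weight each parental genotype pair by prior × P(type-O child):
  I^A i × i i: posterior weight 1; P(next child type O) = 1/2.
Weighted sum = 1/2.

1/2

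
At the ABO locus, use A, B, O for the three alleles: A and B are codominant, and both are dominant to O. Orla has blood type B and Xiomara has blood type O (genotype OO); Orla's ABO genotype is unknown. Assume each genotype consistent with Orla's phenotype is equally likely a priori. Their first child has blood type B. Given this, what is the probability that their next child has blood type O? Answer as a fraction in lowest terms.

Possible genotypes: Orla ∈ {BB, BO}; Xiomara ∈ {OO}.
Weight each parental genotype pair by prior × P(type-B child):
  BB × OO: posterior weight 2/3; P(next child type O) = 0.
  BO × OO: posterior weight 1/3; P(next child type O) = 1/2.
Weighted sum = 1/6.

1/6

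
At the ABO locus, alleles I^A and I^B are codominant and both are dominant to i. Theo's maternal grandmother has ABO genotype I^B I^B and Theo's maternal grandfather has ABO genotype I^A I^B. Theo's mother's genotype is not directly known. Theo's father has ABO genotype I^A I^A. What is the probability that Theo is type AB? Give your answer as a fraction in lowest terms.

3/4

Theo's mother's ABO genotype from I^B I^B × I^A I^B: 1/2 I^A I^B, 1/2 I^B I^B.
Crossing each possibility with the father I^A I^A and summing P(type AB): 1/2·1/2 + 1/2·1 = 3/4.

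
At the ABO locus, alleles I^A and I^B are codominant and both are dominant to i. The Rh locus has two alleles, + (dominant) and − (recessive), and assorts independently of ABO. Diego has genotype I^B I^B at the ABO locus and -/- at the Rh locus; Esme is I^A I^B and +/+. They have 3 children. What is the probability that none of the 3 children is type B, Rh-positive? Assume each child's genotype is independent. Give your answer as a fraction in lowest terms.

1/8

ABO cross I^B I^B × I^A I^B → 1/2 B, 1/2 AB.
Rh cross -/- × +/+ → 1 Rh+; so P(type B, Rh-positive) = 1/2 × 1 = 1/2 per child.
P(not type B, Rh-positive) = 1/2 for one child; (1/2)^3 = 1/8.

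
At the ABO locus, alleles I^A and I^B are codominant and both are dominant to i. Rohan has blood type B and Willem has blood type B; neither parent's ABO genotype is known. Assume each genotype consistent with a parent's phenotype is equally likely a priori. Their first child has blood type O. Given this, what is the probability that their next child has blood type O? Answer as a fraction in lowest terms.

Possible genotypes: Rohan ∈ {I^B I^B, I^B i}; Willem ∈ {I^B I^B, I^B i}.
Weight each parental genotype pair by prior × P(type-O child):
  I^B i × I^B i: posterior weight 1; P(next child type O) = 1/4.
Weighted sum = 1/4.

1/4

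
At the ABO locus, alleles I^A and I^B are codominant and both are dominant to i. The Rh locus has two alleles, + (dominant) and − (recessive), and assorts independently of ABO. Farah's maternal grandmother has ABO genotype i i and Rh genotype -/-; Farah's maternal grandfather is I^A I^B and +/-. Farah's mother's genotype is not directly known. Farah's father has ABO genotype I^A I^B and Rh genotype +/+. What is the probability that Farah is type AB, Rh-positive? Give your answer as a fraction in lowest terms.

Farah's mother's ABO genotype from i i × I^A I^B: 1/2 I^A i, 1/2 I^B i.
Crossing each possibility with the father I^A I^B and summing P(type AB): 1/2·1/4 + 1/2·1/4 = 1/4.
Similarly for Rh via the mother's Rh distribution: P(Rh+) = 1.
Independent loci: 1/4 × 1 = 1/4.

1/4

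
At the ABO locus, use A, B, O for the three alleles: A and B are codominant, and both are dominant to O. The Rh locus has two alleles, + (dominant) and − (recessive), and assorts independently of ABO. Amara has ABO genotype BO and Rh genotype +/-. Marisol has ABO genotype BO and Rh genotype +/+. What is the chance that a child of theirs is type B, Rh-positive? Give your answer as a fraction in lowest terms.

3/4

ABO cross BO × BO → offspring phenotypes: 1/4 O, 3/4 B.
Rh cross +/- × +/+ → 1 Rh+.
Independent loci: P(type B, Rh-positive) = 3/4 × 1 = 3/4.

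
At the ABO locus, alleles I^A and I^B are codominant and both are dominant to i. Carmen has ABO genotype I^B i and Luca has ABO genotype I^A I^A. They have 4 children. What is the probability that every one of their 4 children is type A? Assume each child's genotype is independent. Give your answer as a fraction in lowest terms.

ABO cross I^B i × I^A I^A → 1/2 A, 1/2 AB.
So P(type A) = 1/2 per child.
All 4 independent: (1/2)^4 = 1/16.

1/16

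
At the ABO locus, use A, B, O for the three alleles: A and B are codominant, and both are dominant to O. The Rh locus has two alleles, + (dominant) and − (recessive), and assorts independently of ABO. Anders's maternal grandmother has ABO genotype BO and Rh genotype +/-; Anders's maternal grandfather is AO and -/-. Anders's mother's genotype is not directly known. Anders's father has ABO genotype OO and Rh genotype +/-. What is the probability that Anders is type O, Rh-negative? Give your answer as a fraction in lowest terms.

3/16

Anders's mother's ABO genotype from BO × AO: 1/4 AB, 1/4 AO, 1/4 BO, 1/4 OO.
Crossing each possibility with the father OO and summing P(type O): 1/4·0 + 1/4·1/2 + 1/4·1/2 + 1/4·1 = 1/2.
Similarly for Rh via the mother's Rh distribution: P(Rh-) = 3/8.
Independent loci: 1/2 × 3/8 = 3/16.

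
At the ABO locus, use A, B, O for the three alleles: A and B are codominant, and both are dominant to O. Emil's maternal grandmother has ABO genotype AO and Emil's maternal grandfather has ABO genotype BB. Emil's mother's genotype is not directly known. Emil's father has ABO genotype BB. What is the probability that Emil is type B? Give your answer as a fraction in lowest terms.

3/4

Emil's mother's ABO genotype from AO × BB: 1/2 AB, 1/2 BO.
Crossing each possibility with the father BB and summing P(type B): 1/2·1/2 + 1/2·1 = 3/4.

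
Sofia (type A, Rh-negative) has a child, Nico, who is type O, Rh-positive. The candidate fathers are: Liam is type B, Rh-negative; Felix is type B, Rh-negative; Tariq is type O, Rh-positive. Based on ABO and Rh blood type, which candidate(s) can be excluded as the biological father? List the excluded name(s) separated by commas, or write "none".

Liam, Felix

A candidate is excluded only if no genotype consistent with his phenotype could produce a type O, Rh-positive child with a type A, Rh-negative mother.
Liam (type B, Rh-): no genotype consistent with that phenotype can produce a type-O Rh+ child with a type-A mother.
Felix (type B, Rh-): no genotype consistent with that phenotype can produce a type-O Rh+ child with a type-A mother.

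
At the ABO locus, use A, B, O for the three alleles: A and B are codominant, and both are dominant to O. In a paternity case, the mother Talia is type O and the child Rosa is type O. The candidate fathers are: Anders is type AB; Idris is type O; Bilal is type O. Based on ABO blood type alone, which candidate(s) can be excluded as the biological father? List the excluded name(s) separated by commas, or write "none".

Anders

A candidate is excluded only if no genotype consistent with his phenotype could produce a type O child with a type O mother.
Anders (type AB): no genotype consistent with that phenotype can produce a type-O child with a type-O mother.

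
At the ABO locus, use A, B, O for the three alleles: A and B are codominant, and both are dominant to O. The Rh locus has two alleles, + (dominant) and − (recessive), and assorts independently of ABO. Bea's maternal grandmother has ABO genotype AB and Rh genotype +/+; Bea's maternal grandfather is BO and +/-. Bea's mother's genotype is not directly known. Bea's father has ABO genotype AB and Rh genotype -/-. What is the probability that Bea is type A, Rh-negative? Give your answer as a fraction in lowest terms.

Bea's mother's ABO genotype from AB × BO: 1/4 AB, 1/4 AO, 1/4 BB, 1/4 BO.
Crossing each possibility with the father AB and summing P(type A): 1/4·1/4 + 1/4·1/2 + 1/4·0 + 1/4·1/4 = 1/4.
Similarly for Rh via the mother's Rh distribution: P(Rh-) = 1/4.
Independent loci: 1/4 × 1/4 = 1/16.

1/16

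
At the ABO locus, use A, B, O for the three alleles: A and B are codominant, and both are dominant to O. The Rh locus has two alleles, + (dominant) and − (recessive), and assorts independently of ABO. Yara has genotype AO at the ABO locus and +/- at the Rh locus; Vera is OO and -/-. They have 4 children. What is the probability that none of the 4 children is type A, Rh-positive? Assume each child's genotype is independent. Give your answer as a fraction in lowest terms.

81/256

ABO cross AO × OO → 1/2 O, 1/2 A.
Rh cross +/- × -/- → 1/2 Rh+, 1/2 Rh-; so P(type A, Rh-positive) = 1/2 × 1/2 = 1/4 per child.
P(not type A, Rh-positive) = 3/4 for one child; (3/4)^4 = 81/256.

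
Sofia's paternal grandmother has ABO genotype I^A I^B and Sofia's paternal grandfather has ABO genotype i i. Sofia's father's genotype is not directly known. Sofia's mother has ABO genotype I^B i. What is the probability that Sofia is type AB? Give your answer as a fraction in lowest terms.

1/8

Sofia's father's ABO genotype from I^A I^B × i i: 1/2 I^A i, 1/2 I^B i.
Crossing each possibility with the mother I^B i and summing P(type AB): 1/2·1/4 + 1/2·0 = 1/8.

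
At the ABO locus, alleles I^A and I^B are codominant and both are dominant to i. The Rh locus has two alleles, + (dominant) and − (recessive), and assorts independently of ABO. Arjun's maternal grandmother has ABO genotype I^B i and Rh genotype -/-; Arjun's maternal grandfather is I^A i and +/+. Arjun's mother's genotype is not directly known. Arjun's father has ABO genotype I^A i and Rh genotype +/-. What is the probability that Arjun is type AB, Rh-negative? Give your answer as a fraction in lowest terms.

1/32

Arjun's mother's ABO genotype from I^B i × I^A i: 1/4 I^A I^B, 1/4 I^A i, 1/4 I^B i, 1/4 i i.
Crossing each possibility with the father I^A i and summing P(type AB): 1/4·1/4 + 1/4·0 + 1/4·1/4 + 1/4·0 = 1/8.
Similarly for Rh via the mother's Rh distribution: P(Rh-) = 1/4.
Independent loci: 1/8 × 1/4 = 1/32.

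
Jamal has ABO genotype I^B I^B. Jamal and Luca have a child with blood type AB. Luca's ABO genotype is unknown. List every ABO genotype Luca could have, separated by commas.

For each candidate genotype of Luca, check whether crossing it with I^B I^B can produce every observed child phenotype.
  I^A I^A → possible child types {AB} ✓
  I^A I^B → possible child types {B, AB} ✓
  I^A i → possible child types {B, AB} ✓
  I^B I^B → possible child types {B} ✗
  I^B i → possible child types {B} ✗
  i i → possible child types {B} ✗

I^A I^A, I^A I^B, I^A i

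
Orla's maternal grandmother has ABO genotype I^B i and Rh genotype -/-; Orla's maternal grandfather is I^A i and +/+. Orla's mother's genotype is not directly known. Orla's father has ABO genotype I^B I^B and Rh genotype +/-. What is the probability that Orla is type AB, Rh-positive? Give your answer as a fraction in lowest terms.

Orla's mother's ABO genotype from I^B i × I^A i: 1/4 I^A I^B, 1/4 I^A i, 1/4 I^B i, 1/4 i i.
Crossing each possibility with the father I^B I^B and summing P(type AB): 1/4·1/2 + 1/4·1/2 + 1/4·0 + 1/4·0 = 1/4.
Similarly for Rh via the mother's Rh distribution: P(Rh+) = 3/4.
Independent loci: 1/4 × 3/4 = 3/16.

3/16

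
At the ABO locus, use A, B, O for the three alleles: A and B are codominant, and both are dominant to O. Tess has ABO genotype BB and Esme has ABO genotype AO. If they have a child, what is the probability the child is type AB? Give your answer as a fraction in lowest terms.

ABO cross BB × AO → offspring phenotypes: 1/2 B, 1/2 AB.
So P(type AB) = 1/2.

1/2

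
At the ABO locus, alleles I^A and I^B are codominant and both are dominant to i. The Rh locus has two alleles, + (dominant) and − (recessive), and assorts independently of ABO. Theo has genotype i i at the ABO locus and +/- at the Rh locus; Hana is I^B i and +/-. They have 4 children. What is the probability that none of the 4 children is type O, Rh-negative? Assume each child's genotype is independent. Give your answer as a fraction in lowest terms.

2401/4096

ABO cross i i × I^B i → 1/2 O, 1/2 B.
Rh cross +/- × +/- → 3/4 Rh+, 1/4 Rh-; so P(type O, Rh-negative) = 1/2 × 1/4 = 1/8 per child.
P(not type O, Rh-negative) = 7/8 for one child; (7/8)^4 = 2401/4096.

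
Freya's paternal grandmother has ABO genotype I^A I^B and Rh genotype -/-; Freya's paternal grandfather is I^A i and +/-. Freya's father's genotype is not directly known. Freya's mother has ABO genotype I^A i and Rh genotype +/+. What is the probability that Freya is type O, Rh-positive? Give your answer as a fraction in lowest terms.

Freya's father's ABO genotype from I^A I^B × I^A i: 1/4 I^A I^A, 1/4 I^A I^B, 1/4 I^A i, 1/4 I^B i.
Crossing each possibility with the mother I^A i and summing P(type O): 1/4·0 + 1/4·0 + 1/4·1/4 + 1/4·1/4 = 1/8.
Similarly for Rh via the father's Rh distribution: P(Rh+) = 1.
Independent loci: 1/8 × 1 = 1/8.

1/8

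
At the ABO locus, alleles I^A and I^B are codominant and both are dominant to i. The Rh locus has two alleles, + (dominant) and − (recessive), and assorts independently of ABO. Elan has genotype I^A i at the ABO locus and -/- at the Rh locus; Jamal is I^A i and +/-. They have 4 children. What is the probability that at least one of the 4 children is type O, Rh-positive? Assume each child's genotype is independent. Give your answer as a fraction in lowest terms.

1695/4096

ABO cross I^A i × I^A i → 1/4 O, 3/4 A.
Rh cross -/- × +/- → 1/2 Rh+, 1/2 Rh-; so P(type O, Rh-positive) = 1/4 × 1/2 = 1/8 per child.
P(none) = (7/8)^4 = 2401/4096; P(at least one) = 1 − 2401/4096 = 1695/4096.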